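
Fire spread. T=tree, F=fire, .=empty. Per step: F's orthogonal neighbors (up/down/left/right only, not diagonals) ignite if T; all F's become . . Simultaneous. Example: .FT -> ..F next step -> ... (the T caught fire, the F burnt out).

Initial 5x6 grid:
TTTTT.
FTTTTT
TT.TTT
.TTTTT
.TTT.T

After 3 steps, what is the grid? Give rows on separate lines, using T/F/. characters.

Step 1: 3 trees catch fire, 1 burn out
  FTTTT.
  .FTTTT
  FT.TTT
  .TTTTT
  .TTT.T
Step 2: 3 trees catch fire, 3 burn out
  .FTTT.
  ..FTTT
  .F.TTT
  .TTTTT
  .TTT.T
Step 3: 3 trees catch fire, 3 burn out
  ..FTT.
  ...FTT
  ...TTT
  .FTTTT
  .TTT.T

..FTT.
...FTT
...TTT
.FTTTT
.TTT.T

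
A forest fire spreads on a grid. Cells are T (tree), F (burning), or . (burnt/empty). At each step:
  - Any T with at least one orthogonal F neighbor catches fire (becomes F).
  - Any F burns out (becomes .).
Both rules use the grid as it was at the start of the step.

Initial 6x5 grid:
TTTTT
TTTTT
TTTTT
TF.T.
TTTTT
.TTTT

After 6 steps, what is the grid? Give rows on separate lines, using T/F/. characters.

Step 1: 3 trees catch fire, 1 burn out
  TTTTT
  TTTTT
  TFTTT
  F..T.
  TFTTT
  .TTTT
Step 2: 6 trees catch fire, 3 burn out
  TTTTT
  TFTTT
  F.FTT
  ...T.
  F.FTT
  .FTTT
Step 3: 6 trees catch fire, 6 burn out
  TFTTT
  F.FTT
  ...FT
  ...T.
  ...FT
  ..FTT
Step 4: 7 trees catch fire, 6 burn out
  F.FTT
  ...FT
  ....F
  ...F.
  ....F
  ...FT
Step 5: 3 trees catch fire, 7 burn out
  ...FT
  ....F
  .....
  .....
  .....
  ....F
Step 6: 1 trees catch fire, 3 burn out
  ....F
  .....
  .....
  .....
  .....
  .....

....F
.....
.....
.....
.....
.....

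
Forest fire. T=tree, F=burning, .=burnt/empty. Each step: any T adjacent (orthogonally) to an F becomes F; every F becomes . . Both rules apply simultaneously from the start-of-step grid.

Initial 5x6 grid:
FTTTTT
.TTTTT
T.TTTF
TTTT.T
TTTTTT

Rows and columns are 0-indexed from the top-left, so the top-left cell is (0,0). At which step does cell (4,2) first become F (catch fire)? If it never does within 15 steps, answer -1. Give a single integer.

Step 1: cell (4,2)='T' (+4 fires, +2 burnt)
Step 2: cell (4,2)='T' (+6 fires, +4 burnt)
Step 3: cell (4,2)='T' (+7 fires, +6 burnt)
Step 4: cell (4,2)='T' (+2 fires, +7 burnt)
Step 5: cell (4,2)='F' (+2 fires, +2 burnt)
  -> target ignites at step 5
Step 6: cell (4,2)='.' (+2 fires, +2 burnt)
Step 7: cell (4,2)='.' (+2 fires, +2 burnt)
Step 8: cell (4,2)='.' (+0 fires, +2 burnt)
  fire out at step 8

5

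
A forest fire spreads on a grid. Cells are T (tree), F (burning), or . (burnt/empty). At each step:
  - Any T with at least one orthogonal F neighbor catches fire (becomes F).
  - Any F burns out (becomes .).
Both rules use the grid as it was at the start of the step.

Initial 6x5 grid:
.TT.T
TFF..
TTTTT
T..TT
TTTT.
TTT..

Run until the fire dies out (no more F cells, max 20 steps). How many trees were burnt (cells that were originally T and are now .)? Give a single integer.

Step 1: +5 fires, +2 burnt (F count now 5)
Step 2: +2 fires, +5 burnt (F count now 2)
Step 3: +3 fires, +2 burnt (F count now 3)
Step 4: +3 fires, +3 burnt (F count now 3)
Step 5: +3 fires, +3 burnt (F count now 3)
Step 6: +2 fires, +3 burnt (F count now 2)
Step 7: +0 fires, +2 burnt (F count now 0)
Fire out after step 7
Initially T: 19, now '.': 29
Total burnt (originally-T cells now '.'): 18

Answer: 18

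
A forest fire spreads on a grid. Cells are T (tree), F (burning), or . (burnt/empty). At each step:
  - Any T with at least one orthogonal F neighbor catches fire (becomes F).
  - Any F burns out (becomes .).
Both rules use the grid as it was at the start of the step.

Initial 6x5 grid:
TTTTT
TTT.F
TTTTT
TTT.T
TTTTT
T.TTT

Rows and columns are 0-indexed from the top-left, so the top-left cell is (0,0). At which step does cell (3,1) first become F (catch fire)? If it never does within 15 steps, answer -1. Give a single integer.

Step 1: cell (3,1)='T' (+2 fires, +1 burnt)
Step 2: cell (3,1)='T' (+3 fires, +2 burnt)
Step 3: cell (3,1)='T' (+3 fires, +3 burnt)
Step 4: cell (3,1)='T' (+6 fires, +3 burnt)
Step 5: cell (3,1)='F' (+6 fires, +6 burnt)
  -> target ignites at step 5
Step 6: cell (3,1)='.' (+4 fires, +6 burnt)
Step 7: cell (3,1)='.' (+1 fires, +4 burnt)
Step 8: cell (3,1)='.' (+1 fires, +1 burnt)
Step 9: cell (3,1)='.' (+0 fires, +1 burnt)
  fire out at step 9

5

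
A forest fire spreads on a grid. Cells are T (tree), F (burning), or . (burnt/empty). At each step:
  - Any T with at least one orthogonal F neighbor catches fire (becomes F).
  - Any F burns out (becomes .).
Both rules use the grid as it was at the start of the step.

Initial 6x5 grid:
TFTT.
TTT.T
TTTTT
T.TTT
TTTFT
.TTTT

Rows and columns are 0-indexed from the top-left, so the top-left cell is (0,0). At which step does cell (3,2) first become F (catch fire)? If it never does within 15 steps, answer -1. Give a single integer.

Step 1: cell (3,2)='T' (+7 fires, +2 burnt)
Step 2: cell (3,2)='F' (+10 fires, +7 burnt)
  -> target ignites at step 2
Step 3: cell (3,2)='.' (+5 fires, +10 burnt)
Step 4: cell (3,2)='.' (+2 fires, +5 burnt)
Step 5: cell (3,2)='.' (+0 fires, +2 burnt)
  fire out at step 5

2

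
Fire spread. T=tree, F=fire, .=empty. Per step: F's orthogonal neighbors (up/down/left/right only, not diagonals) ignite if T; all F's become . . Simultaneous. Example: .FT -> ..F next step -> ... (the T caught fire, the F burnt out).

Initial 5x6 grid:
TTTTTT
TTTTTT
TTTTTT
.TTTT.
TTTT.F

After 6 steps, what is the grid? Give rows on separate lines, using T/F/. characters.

Step 1: 0 trees catch fire, 1 burn out
  TTTTTT
  TTTTTT
  TTTTTT
  .TTTT.
  TTTT..
Step 2: 0 trees catch fire, 0 burn out
  TTTTTT
  TTTTTT
  TTTTTT
  .TTTT.
  TTTT..
Step 3: 0 trees catch fire, 0 burn out
  TTTTTT
  TTTTTT
  TTTTTT
  .TTTT.
  TTTT..
Step 4: 0 trees catch fire, 0 burn out
  TTTTTT
  TTTTTT
  TTTTTT
  .TTTT.
  TTTT..
Step 5: 0 trees catch fire, 0 burn out
  TTTTTT
  TTTTTT
  TTTTTT
  .TTTT.
  TTTT..
Step 6: 0 trees catch fire, 0 burn out
  TTTTTT
  TTTTTT
  TTTTTT
  .TTTT.
  TTTT..

TTTTTT
TTTTTT
TTTTTT
.TTTT.
TTTT..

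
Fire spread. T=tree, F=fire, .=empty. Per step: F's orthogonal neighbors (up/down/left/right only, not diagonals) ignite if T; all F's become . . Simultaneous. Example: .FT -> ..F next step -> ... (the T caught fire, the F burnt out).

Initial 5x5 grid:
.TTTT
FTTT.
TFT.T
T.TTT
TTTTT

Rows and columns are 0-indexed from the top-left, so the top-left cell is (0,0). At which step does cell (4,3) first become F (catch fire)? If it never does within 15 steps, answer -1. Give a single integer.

Step 1: cell (4,3)='T' (+3 fires, +2 burnt)
Step 2: cell (4,3)='T' (+4 fires, +3 burnt)
Step 3: cell (4,3)='T' (+5 fires, +4 burnt)
Step 4: cell (4,3)='F' (+4 fires, +5 burnt)
  -> target ignites at step 4
Step 5: cell (4,3)='.' (+3 fires, +4 burnt)
Step 6: cell (4,3)='.' (+0 fires, +3 burnt)
  fire out at step 6

4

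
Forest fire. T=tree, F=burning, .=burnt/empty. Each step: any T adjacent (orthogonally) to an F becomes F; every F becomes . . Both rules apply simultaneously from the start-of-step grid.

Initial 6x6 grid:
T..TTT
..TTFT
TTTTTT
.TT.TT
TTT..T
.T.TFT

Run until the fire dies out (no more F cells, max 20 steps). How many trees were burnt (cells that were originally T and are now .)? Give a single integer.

Step 1: +6 fires, +2 burnt (F count now 6)
Step 2: +7 fires, +6 burnt (F count now 7)
Step 3: +2 fires, +7 burnt (F count now 2)
Step 4: +2 fires, +2 burnt (F count now 2)
Step 5: +3 fires, +2 burnt (F count now 3)
Step 6: +1 fires, +3 burnt (F count now 1)
Step 7: +2 fires, +1 burnt (F count now 2)
Step 8: +0 fires, +2 burnt (F count now 0)
Fire out after step 8
Initially T: 24, now '.': 35
Total burnt (originally-T cells now '.'): 23

Answer: 23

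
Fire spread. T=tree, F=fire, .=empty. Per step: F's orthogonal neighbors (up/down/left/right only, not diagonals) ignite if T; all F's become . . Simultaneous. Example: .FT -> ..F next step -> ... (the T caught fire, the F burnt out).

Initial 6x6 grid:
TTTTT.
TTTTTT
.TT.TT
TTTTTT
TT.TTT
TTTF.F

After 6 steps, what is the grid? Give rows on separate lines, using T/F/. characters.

Step 1: 3 trees catch fire, 2 burn out
  TTTTT.
  TTTTTT
  .TT.TT
  TTTTTT
  TT.FTF
  TTF...
Step 2: 4 trees catch fire, 3 burn out
  TTTTT.
  TTTTTT
  .TT.TT
  TTTFTF
  TT..F.
  TF....
Step 3: 5 trees catch fire, 4 burn out
  TTTTT.
  TTTTTT
  .TT.TF
  TTF.F.
  TF....
  F.....
Step 4: 5 trees catch fire, 5 burn out
  TTTTT.
  TTTTTF
  .TF.F.
  TF....
  F.....
  ......
Step 5: 4 trees catch fire, 5 burn out
  TTTTT.
  TTFTF.
  .F....
  F.....
  ......
  ......
Step 6: 4 trees catch fire, 4 burn out
  TTFTF.
  TF.F..
  ......
  ......
  ......
  ......

TTFTF.
TF.F..
......
......
......
......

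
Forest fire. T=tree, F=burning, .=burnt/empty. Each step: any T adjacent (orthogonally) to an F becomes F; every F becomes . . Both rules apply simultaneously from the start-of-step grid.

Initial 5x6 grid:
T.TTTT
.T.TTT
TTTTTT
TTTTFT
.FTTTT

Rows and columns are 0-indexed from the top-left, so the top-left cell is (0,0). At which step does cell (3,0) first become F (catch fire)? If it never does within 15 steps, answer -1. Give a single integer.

Step 1: cell (3,0)='T' (+6 fires, +2 burnt)
Step 2: cell (3,0)='F' (+8 fires, +6 burnt)
  -> target ignites at step 2
Step 3: cell (3,0)='.' (+6 fires, +8 burnt)
Step 4: cell (3,0)='.' (+2 fires, +6 burnt)
Step 5: cell (3,0)='.' (+1 fires, +2 burnt)
Step 6: cell (3,0)='.' (+0 fires, +1 burnt)
  fire out at step 6

2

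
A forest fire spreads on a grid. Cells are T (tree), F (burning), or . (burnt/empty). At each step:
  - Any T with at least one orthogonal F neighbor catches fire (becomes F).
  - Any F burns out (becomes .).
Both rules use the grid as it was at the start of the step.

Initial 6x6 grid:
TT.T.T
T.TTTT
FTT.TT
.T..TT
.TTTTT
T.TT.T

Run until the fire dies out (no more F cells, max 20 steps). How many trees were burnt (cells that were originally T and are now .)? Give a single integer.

Step 1: +2 fires, +1 burnt (F count now 2)
Step 2: +3 fires, +2 burnt (F count now 3)
Step 3: +3 fires, +3 burnt (F count now 3)
Step 4: +2 fires, +3 burnt (F count now 2)
Step 5: +4 fires, +2 burnt (F count now 4)
Step 6: +4 fires, +4 burnt (F count now 4)
Step 7: +4 fires, +4 burnt (F count now 4)
Step 8: +2 fires, +4 burnt (F count now 2)
Step 9: +0 fires, +2 burnt (F count now 0)
Fire out after step 9
Initially T: 25, now '.': 35
Total burnt (originally-T cells now '.'): 24

Answer: 24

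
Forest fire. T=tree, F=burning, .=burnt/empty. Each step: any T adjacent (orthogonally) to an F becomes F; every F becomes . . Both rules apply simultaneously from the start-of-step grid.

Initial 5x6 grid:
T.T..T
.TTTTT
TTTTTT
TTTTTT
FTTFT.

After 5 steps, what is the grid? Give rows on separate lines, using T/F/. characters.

Step 1: 5 trees catch fire, 2 burn out
  T.T..T
  .TTTTT
  TTTTTT
  FTTFTT
  .FF.F.
Step 2: 5 trees catch fire, 5 burn out
  T.T..T
  .TTTTT
  FTTFTT
  .FF.FT
  ......
Step 3: 5 trees catch fire, 5 burn out
  T.T..T
  .TTFTT
  .FF.FT
  .....F
  ......
Step 4: 4 trees catch fire, 5 burn out
  T.T..T
  .FF.FT
  .....F
  ......
  ......
Step 5: 2 trees catch fire, 4 burn out
  T.F..T
  .....F
  ......
  ......
  ......

T.F..T
.....F
......
......
......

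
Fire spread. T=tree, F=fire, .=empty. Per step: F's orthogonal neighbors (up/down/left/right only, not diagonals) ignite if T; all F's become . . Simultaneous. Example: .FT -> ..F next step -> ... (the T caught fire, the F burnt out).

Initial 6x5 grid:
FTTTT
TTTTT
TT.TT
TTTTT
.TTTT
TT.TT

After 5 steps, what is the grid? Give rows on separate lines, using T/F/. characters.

Step 1: 2 trees catch fire, 1 burn out
  .FTTT
  FTTTT
  TT.TT
  TTTTT
  .TTTT
  TT.TT
Step 2: 3 trees catch fire, 2 burn out
  ..FTT
  .FTTT
  FT.TT
  TTTTT
  .TTTT
  TT.TT
Step 3: 4 trees catch fire, 3 burn out
  ...FT
  ..FTT
  .F.TT
  FTTTT
  .TTTT
  TT.TT
Step 4: 3 trees catch fire, 4 burn out
  ....F
  ...FT
  ...TT
  .FTTT
  .TTTT
  TT.TT
Step 5: 4 trees catch fire, 3 burn out
  .....
  ....F
  ...FT
  ..FTT
  .FTTT
  TT.TT

.....
....F
...FT
..FTT
.FTTT
TT.TT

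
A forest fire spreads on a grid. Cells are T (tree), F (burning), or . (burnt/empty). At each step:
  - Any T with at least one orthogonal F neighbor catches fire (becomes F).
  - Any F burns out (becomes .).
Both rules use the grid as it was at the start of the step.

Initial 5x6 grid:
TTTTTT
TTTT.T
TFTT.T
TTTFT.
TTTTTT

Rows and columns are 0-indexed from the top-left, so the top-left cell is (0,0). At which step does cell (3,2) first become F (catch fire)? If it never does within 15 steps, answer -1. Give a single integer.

Step 1: cell (3,2)='F' (+8 fires, +2 burnt)
  -> target ignites at step 1
Step 2: cell (3,2)='.' (+8 fires, +8 burnt)
Step 3: cell (3,2)='.' (+5 fires, +8 burnt)
Step 4: cell (3,2)='.' (+1 fires, +5 burnt)
Step 5: cell (3,2)='.' (+1 fires, +1 burnt)
Step 6: cell (3,2)='.' (+1 fires, +1 burnt)
Step 7: cell (3,2)='.' (+1 fires, +1 burnt)
Step 8: cell (3,2)='.' (+0 fires, +1 burnt)
  fire out at step 8

1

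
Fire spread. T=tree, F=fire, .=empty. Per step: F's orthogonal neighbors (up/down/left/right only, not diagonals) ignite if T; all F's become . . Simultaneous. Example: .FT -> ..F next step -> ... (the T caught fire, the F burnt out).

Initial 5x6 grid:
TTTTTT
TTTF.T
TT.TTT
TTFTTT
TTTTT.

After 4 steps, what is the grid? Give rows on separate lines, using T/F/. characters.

Step 1: 6 trees catch fire, 2 burn out
  TTTFTT
  TTF..T
  TT.FTT
  TF.FTT
  TTFTT.
Step 2: 9 trees catch fire, 6 burn out
  TTF.FT
  TF...T
  TF..FT
  F...FT
  TF.FT.
Step 3: 8 trees catch fire, 9 burn out
  TF...F
  F....T
  F....F
  .....F
  F...F.
Step 4: 2 trees catch fire, 8 burn out
  F.....
  .....F
  ......
  ......
  ......

F.....
.....F
......
......
......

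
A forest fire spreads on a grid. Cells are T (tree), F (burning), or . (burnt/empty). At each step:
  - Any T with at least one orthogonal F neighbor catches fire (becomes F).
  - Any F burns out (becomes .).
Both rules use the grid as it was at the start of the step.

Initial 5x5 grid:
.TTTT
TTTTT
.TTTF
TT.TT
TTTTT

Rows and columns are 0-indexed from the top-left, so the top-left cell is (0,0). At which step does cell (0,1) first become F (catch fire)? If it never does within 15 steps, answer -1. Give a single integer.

Step 1: cell (0,1)='T' (+3 fires, +1 burnt)
Step 2: cell (0,1)='T' (+5 fires, +3 burnt)
Step 3: cell (0,1)='T' (+4 fires, +5 burnt)
Step 4: cell (0,1)='T' (+4 fires, +4 burnt)
Step 5: cell (0,1)='F' (+4 fires, +4 burnt)
  -> target ignites at step 5
Step 6: cell (0,1)='.' (+1 fires, +4 burnt)
Step 7: cell (0,1)='.' (+0 fires, +1 burnt)
  fire out at step 7

5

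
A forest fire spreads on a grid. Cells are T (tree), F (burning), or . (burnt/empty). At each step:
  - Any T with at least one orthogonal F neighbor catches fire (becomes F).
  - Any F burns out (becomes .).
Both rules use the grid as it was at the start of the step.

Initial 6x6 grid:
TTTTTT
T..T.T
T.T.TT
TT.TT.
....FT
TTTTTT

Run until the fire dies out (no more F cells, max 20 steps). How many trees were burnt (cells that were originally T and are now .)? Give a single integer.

Step 1: +3 fires, +1 burnt (F count now 3)
Step 2: +4 fires, +3 burnt (F count now 4)
Step 3: +2 fires, +4 burnt (F count now 2)
Step 4: +2 fires, +2 burnt (F count now 2)
Step 5: +2 fires, +2 burnt (F count now 2)
Step 6: +1 fires, +2 burnt (F count now 1)
Step 7: +1 fires, +1 burnt (F count now 1)
Step 8: +2 fires, +1 burnt (F count now 2)
Step 9: +1 fires, +2 burnt (F count now 1)
Step 10: +1 fires, +1 burnt (F count now 1)
Step 11: +1 fires, +1 burnt (F count now 1)
Step 12: +1 fires, +1 burnt (F count now 1)
Step 13: +1 fires, +1 burnt (F count now 1)
Step 14: +1 fires, +1 burnt (F count now 1)
Step 15: +0 fires, +1 burnt (F count now 0)
Fire out after step 15
Initially T: 24, now '.': 35
Total burnt (originally-T cells now '.'): 23

Answer: 23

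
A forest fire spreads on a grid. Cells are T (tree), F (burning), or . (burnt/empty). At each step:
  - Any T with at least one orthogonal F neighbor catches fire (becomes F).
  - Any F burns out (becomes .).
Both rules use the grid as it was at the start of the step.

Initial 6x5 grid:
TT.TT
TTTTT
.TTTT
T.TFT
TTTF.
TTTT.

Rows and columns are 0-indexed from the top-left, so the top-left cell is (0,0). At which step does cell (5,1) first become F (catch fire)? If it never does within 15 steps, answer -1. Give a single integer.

Step 1: cell (5,1)='T' (+5 fires, +2 burnt)
Step 2: cell (5,1)='T' (+5 fires, +5 burnt)
Step 3: cell (5,1)='F' (+6 fires, +5 burnt)
  -> target ignites at step 3
Step 4: cell (5,1)='.' (+4 fires, +6 burnt)
Step 5: cell (5,1)='.' (+2 fires, +4 burnt)
Step 6: cell (5,1)='.' (+1 fires, +2 burnt)
Step 7: cell (5,1)='.' (+0 fires, +1 burnt)
  fire out at step 7

3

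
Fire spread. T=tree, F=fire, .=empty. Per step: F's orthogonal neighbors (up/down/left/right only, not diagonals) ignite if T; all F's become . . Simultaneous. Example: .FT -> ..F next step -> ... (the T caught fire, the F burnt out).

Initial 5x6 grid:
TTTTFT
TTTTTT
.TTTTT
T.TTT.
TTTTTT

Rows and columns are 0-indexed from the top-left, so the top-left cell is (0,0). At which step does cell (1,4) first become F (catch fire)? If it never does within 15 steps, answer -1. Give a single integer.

Step 1: cell (1,4)='F' (+3 fires, +1 burnt)
  -> target ignites at step 1
Step 2: cell (1,4)='.' (+4 fires, +3 burnt)
Step 3: cell (1,4)='.' (+5 fires, +4 burnt)
Step 4: cell (1,4)='.' (+5 fires, +5 burnt)
Step 5: cell (1,4)='.' (+5 fires, +5 burnt)
Step 6: cell (1,4)='.' (+1 fires, +5 burnt)
Step 7: cell (1,4)='.' (+1 fires, +1 burnt)
Step 8: cell (1,4)='.' (+1 fires, +1 burnt)
Step 9: cell (1,4)='.' (+1 fires, +1 burnt)
Step 10: cell (1,4)='.' (+0 fires, +1 burnt)
  fire out at step 10

1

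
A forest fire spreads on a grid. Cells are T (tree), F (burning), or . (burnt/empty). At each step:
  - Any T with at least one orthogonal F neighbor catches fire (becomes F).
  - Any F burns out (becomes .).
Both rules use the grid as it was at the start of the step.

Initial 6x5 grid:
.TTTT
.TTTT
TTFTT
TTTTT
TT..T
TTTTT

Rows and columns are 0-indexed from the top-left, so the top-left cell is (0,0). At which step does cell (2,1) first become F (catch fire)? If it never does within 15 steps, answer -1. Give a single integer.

Step 1: cell (2,1)='F' (+4 fires, +1 burnt)
  -> target ignites at step 1
Step 2: cell (2,1)='.' (+7 fires, +4 burnt)
Step 3: cell (2,1)='.' (+6 fires, +7 burnt)
Step 4: cell (2,1)='.' (+4 fires, +6 burnt)
Step 5: cell (2,1)='.' (+3 fires, +4 burnt)
Step 6: cell (2,1)='.' (+1 fires, +3 burnt)
Step 7: cell (2,1)='.' (+0 fires, +1 burnt)
  fire out at step 7

1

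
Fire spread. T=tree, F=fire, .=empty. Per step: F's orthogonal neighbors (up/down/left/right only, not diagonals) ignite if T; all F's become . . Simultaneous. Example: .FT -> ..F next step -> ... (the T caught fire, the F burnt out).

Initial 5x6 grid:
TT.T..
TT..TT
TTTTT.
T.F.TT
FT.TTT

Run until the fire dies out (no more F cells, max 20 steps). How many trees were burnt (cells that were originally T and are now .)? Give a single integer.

Answer: 18

Derivation:
Step 1: +3 fires, +2 burnt (F count now 3)
Step 2: +3 fires, +3 burnt (F count now 3)
Step 3: +3 fires, +3 burnt (F count now 3)
Step 4: +4 fires, +3 burnt (F count now 4)
Step 5: +3 fires, +4 burnt (F count now 3)
Step 6: +2 fires, +3 burnt (F count now 2)
Step 7: +0 fires, +2 burnt (F count now 0)
Fire out after step 7
Initially T: 19, now '.': 29
Total burnt (originally-T cells now '.'): 18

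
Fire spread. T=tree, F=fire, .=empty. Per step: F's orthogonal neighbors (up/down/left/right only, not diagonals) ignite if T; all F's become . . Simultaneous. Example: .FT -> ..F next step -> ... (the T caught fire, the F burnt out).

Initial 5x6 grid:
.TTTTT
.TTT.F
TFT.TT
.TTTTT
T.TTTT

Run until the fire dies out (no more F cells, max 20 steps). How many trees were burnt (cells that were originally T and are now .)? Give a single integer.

Answer: 21

Derivation:
Step 1: +6 fires, +2 burnt (F count now 6)
Step 2: +6 fires, +6 burnt (F count now 6)
Step 3: +7 fires, +6 burnt (F count now 7)
Step 4: +2 fires, +7 burnt (F count now 2)
Step 5: +0 fires, +2 burnt (F count now 0)
Fire out after step 5
Initially T: 22, now '.': 29
Total burnt (originally-T cells now '.'): 21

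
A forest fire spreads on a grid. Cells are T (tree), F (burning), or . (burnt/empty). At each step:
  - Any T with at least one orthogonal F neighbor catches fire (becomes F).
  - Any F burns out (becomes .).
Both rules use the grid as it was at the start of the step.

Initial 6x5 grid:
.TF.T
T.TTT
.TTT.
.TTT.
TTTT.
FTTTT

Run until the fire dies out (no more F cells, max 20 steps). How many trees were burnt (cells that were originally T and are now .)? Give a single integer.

Step 1: +4 fires, +2 burnt (F count now 4)
Step 2: +4 fires, +4 burnt (F count now 4)
Step 3: +7 fires, +4 burnt (F count now 7)
Step 4: +4 fires, +7 burnt (F count now 4)
Step 5: +0 fires, +4 burnt (F count now 0)
Fire out after step 5
Initially T: 20, now '.': 29
Total burnt (originally-T cells now '.'): 19

Answer: 19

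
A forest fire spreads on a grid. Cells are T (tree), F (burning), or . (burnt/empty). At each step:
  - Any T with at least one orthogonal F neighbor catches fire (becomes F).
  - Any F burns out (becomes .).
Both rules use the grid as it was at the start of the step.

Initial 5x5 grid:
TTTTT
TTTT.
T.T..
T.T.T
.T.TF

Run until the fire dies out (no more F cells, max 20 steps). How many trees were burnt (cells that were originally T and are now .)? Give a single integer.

Answer: 2

Derivation:
Step 1: +2 fires, +1 burnt (F count now 2)
Step 2: +0 fires, +2 burnt (F count now 0)
Fire out after step 2
Initially T: 16, now '.': 11
Total burnt (originally-T cells now '.'): 2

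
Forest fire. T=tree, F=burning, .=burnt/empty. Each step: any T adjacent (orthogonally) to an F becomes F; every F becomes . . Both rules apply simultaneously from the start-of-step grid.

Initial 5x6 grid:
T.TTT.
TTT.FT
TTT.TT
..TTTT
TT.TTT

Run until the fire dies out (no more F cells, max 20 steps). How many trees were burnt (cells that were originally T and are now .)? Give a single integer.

Answer: 20

Derivation:
Step 1: +3 fires, +1 burnt (F count now 3)
Step 2: +3 fires, +3 burnt (F count now 3)
Step 3: +4 fires, +3 burnt (F count now 4)
Step 4: +4 fires, +4 burnt (F count now 4)
Step 5: +2 fires, +4 burnt (F count now 2)
Step 6: +2 fires, +2 burnt (F count now 2)
Step 7: +2 fires, +2 burnt (F count now 2)
Step 8: +0 fires, +2 burnt (F count now 0)
Fire out after step 8
Initially T: 22, now '.': 28
Total burnt (originally-T cells now '.'): 20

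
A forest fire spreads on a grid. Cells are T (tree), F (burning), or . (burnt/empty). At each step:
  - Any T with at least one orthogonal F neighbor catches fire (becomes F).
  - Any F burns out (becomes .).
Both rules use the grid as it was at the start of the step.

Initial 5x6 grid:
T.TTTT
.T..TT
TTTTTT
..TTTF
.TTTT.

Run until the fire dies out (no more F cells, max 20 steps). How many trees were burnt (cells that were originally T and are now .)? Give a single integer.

Answer: 20

Derivation:
Step 1: +2 fires, +1 burnt (F count now 2)
Step 2: +4 fires, +2 burnt (F count now 4)
Step 3: +5 fires, +4 burnt (F count now 5)
Step 4: +3 fires, +5 burnt (F count now 3)
Step 5: +3 fires, +3 burnt (F count now 3)
Step 6: +3 fires, +3 burnt (F count now 3)
Step 7: +0 fires, +3 burnt (F count now 0)
Fire out after step 7
Initially T: 21, now '.': 29
Total burnt (originally-T cells now '.'): 20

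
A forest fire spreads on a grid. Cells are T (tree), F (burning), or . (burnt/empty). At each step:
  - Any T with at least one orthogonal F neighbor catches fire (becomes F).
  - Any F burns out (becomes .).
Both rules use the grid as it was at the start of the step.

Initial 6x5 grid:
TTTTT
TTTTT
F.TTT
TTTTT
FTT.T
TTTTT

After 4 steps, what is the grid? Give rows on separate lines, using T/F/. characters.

Step 1: 4 trees catch fire, 2 burn out
  TTTTT
  FTTTT
  ..TTT
  FTTTT
  .FT.T
  FTTTT
Step 2: 5 trees catch fire, 4 burn out
  FTTTT
  .FTTT
  ..TTT
  .FTTT
  ..F.T
  .FTTT
Step 3: 4 trees catch fire, 5 burn out
  .FTTT
  ..FTT
  ..TTT
  ..FTT
  ....T
  ..FTT
Step 4: 5 trees catch fire, 4 burn out
  ..FTT
  ...FT
  ..FTT
  ...FT
  ....T
  ...FT

..FTT
...FT
..FTT
...FT
....T
...FT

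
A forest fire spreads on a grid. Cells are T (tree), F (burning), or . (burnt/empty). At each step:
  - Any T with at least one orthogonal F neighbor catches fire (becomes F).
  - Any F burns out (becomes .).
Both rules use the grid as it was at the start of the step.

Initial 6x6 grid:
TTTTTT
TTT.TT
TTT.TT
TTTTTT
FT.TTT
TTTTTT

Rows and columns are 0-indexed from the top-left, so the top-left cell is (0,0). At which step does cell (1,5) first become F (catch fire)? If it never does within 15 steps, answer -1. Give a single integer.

Step 1: cell (1,5)='T' (+3 fires, +1 burnt)
Step 2: cell (1,5)='T' (+3 fires, +3 burnt)
Step 3: cell (1,5)='T' (+4 fires, +3 burnt)
Step 4: cell (1,5)='T' (+5 fires, +4 burnt)
Step 5: cell (1,5)='T' (+5 fires, +5 burnt)
Step 6: cell (1,5)='T' (+5 fires, +5 burnt)
Step 7: cell (1,5)='T' (+4 fires, +5 burnt)
Step 8: cell (1,5)='F' (+2 fires, +4 burnt)
  -> target ignites at step 8
Step 9: cell (1,5)='.' (+1 fires, +2 burnt)
Step 10: cell (1,5)='.' (+0 fires, +1 burnt)
  fire out at step 10

8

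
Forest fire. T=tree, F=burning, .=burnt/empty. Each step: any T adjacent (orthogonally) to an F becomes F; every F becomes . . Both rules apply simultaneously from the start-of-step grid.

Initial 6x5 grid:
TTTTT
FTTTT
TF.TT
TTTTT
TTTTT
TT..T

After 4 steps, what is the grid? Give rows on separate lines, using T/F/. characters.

Step 1: 4 trees catch fire, 2 burn out
  FTTTT
  .FTTT
  F..TT
  TFTTT
  TTTTT
  TT..T
Step 2: 5 trees catch fire, 4 burn out
  .FTTT
  ..FTT
  ...TT
  F.FTT
  TFTTT
  TT..T
Step 3: 6 trees catch fire, 5 burn out
  ..FTT
  ...FT
  ...TT
  ...FT
  F.FTT
  TF..T
Step 4: 6 trees catch fire, 6 burn out
  ...FT
  ....F
  ...FT
  ....F
  ...FT
  F...T

...FT
....F
...FT
....F
...FT
F...T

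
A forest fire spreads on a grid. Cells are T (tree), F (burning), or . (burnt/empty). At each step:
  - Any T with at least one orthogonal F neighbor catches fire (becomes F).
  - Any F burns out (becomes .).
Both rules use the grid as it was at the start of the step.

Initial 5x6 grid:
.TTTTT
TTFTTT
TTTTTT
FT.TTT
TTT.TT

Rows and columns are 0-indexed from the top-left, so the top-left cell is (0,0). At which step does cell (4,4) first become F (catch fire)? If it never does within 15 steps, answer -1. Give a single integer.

Step 1: cell (4,4)='T' (+7 fires, +2 burnt)
Step 2: cell (4,4)='T' (+7 fires, +7 burnt)
Step 3: cell (4,4)='T' (+5 fires, +7 burnt)
Step 4: cell (4,4)='T' (+3 fires, +5 burnt)
Step 5: cell (4,4)='F' (+2 fires, +3 burnt)
  -> target ignites at step 5
Step 6: cell (4,4)='.' (+1 fires, +2 burnt)
Step 7: cell (4,4)='.' (+0 fires, +1 burnt)
  fire out at step 7

5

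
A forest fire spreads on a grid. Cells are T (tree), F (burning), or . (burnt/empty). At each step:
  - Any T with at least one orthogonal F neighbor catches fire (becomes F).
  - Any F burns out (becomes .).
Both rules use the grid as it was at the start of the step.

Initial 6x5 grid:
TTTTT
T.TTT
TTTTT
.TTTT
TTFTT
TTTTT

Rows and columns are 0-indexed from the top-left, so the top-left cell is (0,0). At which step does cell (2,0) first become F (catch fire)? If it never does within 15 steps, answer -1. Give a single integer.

Step 1: cell (2,0)='T' (+4 fires, +1 burnt)
Step 2: cell (2,0)='T' (+7 fires, +4 burnt)
Step 3: cell (2,0)='T' (+6 fires, +7 burnt)
Step 4: cell (2,0)='F' (+4 fires, +6 burnt)
  -> target ignites at step 4
Step 5: cell (2,0)='.' (+4 fires, +4 burnt)
Step 6: cell (2,0)='.' (+2 fires, +4 burnt)
Step 7: cell (2,0)='.' (+0 fires, +2 burnt)
  fire out at step 7

4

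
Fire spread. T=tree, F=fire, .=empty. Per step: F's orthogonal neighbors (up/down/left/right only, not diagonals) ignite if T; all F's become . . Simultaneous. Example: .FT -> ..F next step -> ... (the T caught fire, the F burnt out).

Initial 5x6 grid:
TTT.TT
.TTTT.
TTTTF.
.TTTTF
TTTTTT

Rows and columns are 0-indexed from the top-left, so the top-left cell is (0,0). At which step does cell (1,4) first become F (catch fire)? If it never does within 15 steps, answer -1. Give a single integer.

Step 1: cell (1,4)='F' (+4 fires, +2 burnt)
  -> target ignites at step 1
Step 2: cell (1,4)='.' (+5 fires, +4 burnt)
Step 3: cell (1,4)='.' (+5 fires, +5 burnt)
Step 4: cell (1,4)='.' (+5 fires, +5 burnt)
Step 5: cell (1,4)='.' (+2 fires, +5 burnt)
Step 6: cell (1,4)='.' (+2 fires, +2 burnt)
Step 7: cell (1,4)='.' (+0 fires, +2 burnt)
  fire out at step 7

1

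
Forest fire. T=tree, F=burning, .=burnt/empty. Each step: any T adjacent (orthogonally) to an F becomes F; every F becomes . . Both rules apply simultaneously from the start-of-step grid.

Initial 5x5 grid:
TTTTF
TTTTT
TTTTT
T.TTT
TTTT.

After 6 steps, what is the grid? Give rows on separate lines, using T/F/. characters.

Step 1: 2 trees catch fire, 1 burn out
  TTTF.
  TTTTF
  TTTTT
  T.TTT
  TTTT.
Step 2: 3 trees catch fire, 2 burn out
  TTF..
  TTTF.
  TTTTF
  T.TTT
  TTTT.
Step 3: 4 trees catch fire, 3 burn out
  TF...
  TTF..
  TTTF.
  T.TTF
  TTTT.
Step 4: 4 trees catch fire, 4 burn out
  F....
  TF...
  TTF..
  T.TF.
  TTTT.
Step 5: 4 trees catch fire, 4 burn out
  .....
  F....
  TF...
  T.F..
  TTTF.
Step 6: 2 trees catch fire, 4 burn out
  .....
  .....
  F....
  T....
  TTF..

.....
.....
F....
T....
TTF..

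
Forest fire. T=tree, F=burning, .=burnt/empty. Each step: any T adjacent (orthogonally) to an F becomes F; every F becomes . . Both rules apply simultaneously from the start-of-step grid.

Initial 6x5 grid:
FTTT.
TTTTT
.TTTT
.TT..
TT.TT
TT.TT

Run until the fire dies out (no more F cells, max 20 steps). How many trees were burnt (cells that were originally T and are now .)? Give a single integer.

Step 1: +2 fires, +1 burnt (F count now 2)
Step 2: +2 fires, +2 burnt (F count now 2)
Step 3: +3 fires, +2 burnt (F count now 3)
Step 4: +3 fires, +3 burnt (F count now 3)
Step 5: +4 fires, +3 burnt (F count now 4)
Step 6: +3 fires, +4 burnt (F count now 3)
Step 7: +1 fires, +3 burnt (F count now 1)
Step 8: +0 fires, +1 burnt (F count now 0)
Fire out after step 8
Initially T: 22, now '.': 26
Total burnt (originally-T cells now '.'): 18

Answer: 18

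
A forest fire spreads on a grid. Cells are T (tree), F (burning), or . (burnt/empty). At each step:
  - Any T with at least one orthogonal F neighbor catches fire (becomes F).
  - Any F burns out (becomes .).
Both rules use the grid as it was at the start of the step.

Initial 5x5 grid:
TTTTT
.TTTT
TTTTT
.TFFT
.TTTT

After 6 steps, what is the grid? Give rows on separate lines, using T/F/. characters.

Step 1: 6 trees catch fire, 2 burn out
  TTTTT
  .TTTT
  TTFFT
  .F..F
  .TFFT
Step 2: 6 trees catch fire, 6 burn out
  TTTTT
  .TFFT
  TF..F
  .....
  .F..F
Step 3: 5 trees catch fire, 6 burn out
  TTFFT
  .F..F
  F....
  .....
  .....
Step 4: 2 trees catch fire, 5 burn out
  TF..F
  .....
  .....
  .....
  .....
Step 5: 1 trees catch fire, 2 burn out
  F....
  .....
  .....
  .....
  .....
Step 6: 0 trees catch fire, 1 burn out
  .....
  .....
  .....
  .....
  .....

.....
.....
.....
.....
.....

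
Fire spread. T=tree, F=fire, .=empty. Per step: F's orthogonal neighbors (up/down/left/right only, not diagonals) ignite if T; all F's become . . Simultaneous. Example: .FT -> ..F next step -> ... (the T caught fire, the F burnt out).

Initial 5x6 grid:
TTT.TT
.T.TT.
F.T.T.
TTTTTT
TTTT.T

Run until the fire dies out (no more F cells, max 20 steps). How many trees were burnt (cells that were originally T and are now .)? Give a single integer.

Answer: 17

Derivation:
Step 1: +1 fires, +1 burnt (F count now 1)
Step 2: +2 fires, +1 burnt (F count now 2)
Step 3: +2 fires, +2 burnt (F count now 2)
Step 4: +3 fires, +2 burnt (F count now 3)
Step 5: +2 fires, +3 burnt (F count now 2)
Step 6: +2 fires, +2 burnt (F count now 2)
Step 7: +2 fires, +2 burnt (F count now 2)
Step 8: +2 fires, +2 burnt (F count now 2)
Step 9: +1 fires, +2 burnt (F count now 1)
Step 10: +0 fires, +1 burnt (F count now 0)
Fire out after step 10
Initially T: 21, now '.': 26
Total burnt (originally-T cells now '.'): 17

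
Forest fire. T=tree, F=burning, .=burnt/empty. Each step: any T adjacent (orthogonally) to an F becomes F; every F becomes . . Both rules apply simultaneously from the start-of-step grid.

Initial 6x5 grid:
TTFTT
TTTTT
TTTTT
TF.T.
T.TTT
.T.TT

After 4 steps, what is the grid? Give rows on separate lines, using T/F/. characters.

Step 1: 5 trees catch fire, 2 burn out
  TF.FT
  TTFTT
  TFTTT
  F..T.
  T.TTT
  .T.TT
Step 2: 7 trees catch fire, 5 burn out
  F...F
  TF.FT
  F.FTT
  ...T.
  F.TTT
  .T.TT
Step 3: 3 trees catch fire, 7 burn out
  .....
  F...F
  ...FT
  ...T.
  ..TTT
  .T.TT
Step 4: 2 trees catch fire, 3 burn out
  .....
  .....
  ....F
  ...F.
  ..TTT
  .T.TT

.....
.....
....F
...F.
..TTT
.T.TT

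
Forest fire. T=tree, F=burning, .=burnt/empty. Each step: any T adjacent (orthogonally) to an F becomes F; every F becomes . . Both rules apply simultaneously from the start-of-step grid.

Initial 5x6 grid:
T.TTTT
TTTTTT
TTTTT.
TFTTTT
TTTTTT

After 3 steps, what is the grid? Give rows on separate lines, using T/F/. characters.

Step 1: 4 trees catch fire, 1 burn out
  T.TTTT
  TTTTTT
  TFTTT.
  F.FTTT
  TFTTTT
Step 2: 6 trees catch fire, 4 burn out
  T.TTTT
  TFTTTT
  F.FTT.
  ...FTT
  F.FTTT
Step 3: 5 trees catch fire, 6 burn out
  T.TTTT
  F.FTTT
  ...FT.
  ....FT
  ...FTT

T.TTTT
F.FTTT
...FT.
....FT
...FTT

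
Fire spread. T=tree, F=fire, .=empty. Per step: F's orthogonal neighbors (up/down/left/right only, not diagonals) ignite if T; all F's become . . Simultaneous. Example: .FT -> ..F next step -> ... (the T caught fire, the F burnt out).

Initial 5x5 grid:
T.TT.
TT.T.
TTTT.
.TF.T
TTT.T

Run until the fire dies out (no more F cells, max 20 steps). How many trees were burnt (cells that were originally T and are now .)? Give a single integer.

Step 1: +3 fires, +1 burnt (F count now 3)
Step 2: +3 fires, +3 burnt (F count now 3)
Step 3: +4 fires, +3 burnt (F count now 4)
Step 4: +2 fires, +4 burnt (F count now 2)
Step 5: +2 fires, +2 burnt (F count now 2)
Step 6: +0 fires, +2 burnt (F count now 0)
Fire out after step 6
Initially T: 16, now '.': 23
Total burnt (originally-T cells now '.'): 14

Answer: 14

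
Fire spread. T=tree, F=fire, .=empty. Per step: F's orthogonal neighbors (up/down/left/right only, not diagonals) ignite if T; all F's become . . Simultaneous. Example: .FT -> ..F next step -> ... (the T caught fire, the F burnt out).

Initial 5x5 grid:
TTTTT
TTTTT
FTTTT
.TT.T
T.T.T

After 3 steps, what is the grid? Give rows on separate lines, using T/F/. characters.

Step 1: 2 trees catch fire, 1 burn out
  TTTTT
  FTTTT
  .FTTT
  .TT.T
  T.T.T
Step 2: 4 trees catch fire, 2 burn out
  FTTTT
  .FTTT
  ..FTT
  .FT.T
  T.T.T
Step 3: 4 trees catch fire, 4 burn out
  .FTTT
  ..FTT
  ...FT
  ..F.T
  T.T.T

.FTTT
..FTT
...FT
..F.T
T.T.T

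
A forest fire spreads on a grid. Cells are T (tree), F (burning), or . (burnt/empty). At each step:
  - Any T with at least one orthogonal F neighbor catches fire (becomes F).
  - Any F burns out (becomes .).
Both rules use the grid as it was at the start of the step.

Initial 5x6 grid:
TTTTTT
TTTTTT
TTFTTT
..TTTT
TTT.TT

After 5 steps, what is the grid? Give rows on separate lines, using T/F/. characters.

Step 1: 4 trees catch fire, 1 burn out
  TTTTTT
  TTFTTT
  TF.FTT
  ..FTTT
  TTT.TT
Step 2: 7 trees catch fire, 4 burn out
  TTFTTT
  TF.FTT
  F...FT
  ...FTT
  TTF.TT
Step 3: 7 trees catch fire, 7 burn out
  TF.FTT
  F...FT
  .....F
  ....FT
  TF..TT
Step 4: 6 trees catch fire, 7 burn out
  F...FT
  .....F
  ......
  .....F
  F...FT
Step 5: 2 trees catch fire, 6 burn out
  .....F
  ......
  ......
  ......
  .....F

.....F
......
......
......
.....F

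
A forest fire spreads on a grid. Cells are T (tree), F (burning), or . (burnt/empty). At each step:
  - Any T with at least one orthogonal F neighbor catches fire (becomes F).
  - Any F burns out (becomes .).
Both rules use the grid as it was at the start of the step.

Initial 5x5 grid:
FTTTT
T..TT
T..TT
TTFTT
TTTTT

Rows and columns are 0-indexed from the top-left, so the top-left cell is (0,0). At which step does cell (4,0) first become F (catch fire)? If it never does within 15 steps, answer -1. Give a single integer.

Step 1: cell (4,0)='T' (+5 fires, +2 burnt)
Step 2: cell (4,0)='T' (+7 fires, +5 burnt)
Step 3: cell (4,0)='F' (+5 fires, +7 burnt)
  -> target ignites at step 3
Step 4: cell (4,0)='.' (+2 fires, +5 burnt)
Step 5: cell (4,0)='.' (+0 fires, +2 burnt)
  fire out at step 5

3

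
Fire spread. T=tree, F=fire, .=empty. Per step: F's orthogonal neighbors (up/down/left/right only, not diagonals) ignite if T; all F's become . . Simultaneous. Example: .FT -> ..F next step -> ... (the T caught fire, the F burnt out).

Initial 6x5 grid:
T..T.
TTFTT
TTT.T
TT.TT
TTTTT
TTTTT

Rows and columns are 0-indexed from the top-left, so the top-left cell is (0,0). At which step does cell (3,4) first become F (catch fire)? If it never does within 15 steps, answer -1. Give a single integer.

Step 1: cell (3,4)='T' (+3 fires, +1 burnt)
Step 2: cell (3,4)='T' (+4 fires, +3 burnt)
Step 3: cell (3,4)='T' (+4 fires, +4 burnt)
Step 4: cell (3,4)='F' (+3 fires, +4 burnt)
  -> target ignites at step 4
Step 5: cell (3,4)='.' (+5 fires, +3 burnt)
Step 6: cell (3,4)='.' (+4 fires, +5 burnt)
Step 7: cell (3,4)='.' (+1 fires, +4 burnt)
Step 8: cell (3,4)='.' (+0 fires, +1 burnt)
  fire out at step 8

4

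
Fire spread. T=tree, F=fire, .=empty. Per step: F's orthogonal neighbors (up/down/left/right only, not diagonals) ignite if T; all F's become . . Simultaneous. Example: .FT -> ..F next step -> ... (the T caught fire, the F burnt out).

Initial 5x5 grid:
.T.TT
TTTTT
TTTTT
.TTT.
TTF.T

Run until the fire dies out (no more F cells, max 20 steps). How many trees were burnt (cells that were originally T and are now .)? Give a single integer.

Answer: 18

Derivation:
Step 1: +2 fires, +1 burnt (F count now 2)
Step 2: +4 fires, +2 burnt (F count now 4)
Step 3: +3 fires, +4 burnt (F count now 3)
Step 4: +4 fires, +3 burnt (F count now 4)
Step 5: +4 fires, +4 burnt (F count now 4)
Step 6: +1 fires, +4 burnt (F count now 1)
Step 7: +0 fires, +1 burnt (F count now 0)
Fire out after step 7
Initially T: 19, now '.': 24
Total burnt (originally-T cells now '.'): 18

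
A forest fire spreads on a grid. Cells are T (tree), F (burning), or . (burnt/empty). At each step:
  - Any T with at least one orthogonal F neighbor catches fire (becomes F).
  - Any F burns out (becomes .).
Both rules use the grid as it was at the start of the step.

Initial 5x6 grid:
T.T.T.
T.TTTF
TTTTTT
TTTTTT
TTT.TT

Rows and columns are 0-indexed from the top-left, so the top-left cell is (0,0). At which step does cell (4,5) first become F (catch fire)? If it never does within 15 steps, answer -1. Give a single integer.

Step 1: cell (4,5)='T' (+2 fires, +1 burnt)
Step 2: cell (4,5)='T' (+4 fires, +2 burnt)
Step 3: cell (4,5)='F' (+4 fires, +4 burnt)
  -> target ignites at step 3
Step 4: cell (4,5)='.' (+4 fires, +4 burnt)
Step 5: cell (4,5)='.' (+2 fires, +4 burnt)
Step 6: cell (4,5)='.' (+3 fires, +2 burnt)
Step 7: cell (4,5)='.' (+3 fires, +3 burnt)
Step 8: cell (4,5)='.' (+2 fires, +3 burnt)
Step 9: cell (4,5)='.' (+0 fires, +2 burnt)
  fire out at step 9

3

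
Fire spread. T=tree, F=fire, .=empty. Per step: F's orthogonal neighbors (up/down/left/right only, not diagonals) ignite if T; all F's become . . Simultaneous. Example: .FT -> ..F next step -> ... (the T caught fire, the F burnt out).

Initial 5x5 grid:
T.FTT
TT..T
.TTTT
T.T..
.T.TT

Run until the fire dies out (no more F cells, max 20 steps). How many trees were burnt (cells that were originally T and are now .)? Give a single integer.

Step 1: +1 fires, +1 burnt (F count now 1)
Step 2: +1 fires, +1 burnt (F count now 1)
Step 3: +1 fires, +1 burnt (F count now 1)
Step 4: +1 fires, +1 burnt (F count now 1)
Step 5: +1 fires, +1 burnt (F count now 1)
Step 6: +1 fires, +1 burnt (F count now 1)
Step 7: +2 fires, +1 burnt (F count now 2)
Step 8: +1 fires, +2 burnt (F count now 1)
Step 9: +1 fires, +1 burnt (F count now 1)
Step 10: +1 fires, +1 burnt (F count now 1)
Step 11: +0 fires, +1 burnt (F count now 0)
Fire out after step 11
Initially T: 15, now '.': 21
Total burnt (originally-T cells now '.'): 11

Answer: 11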